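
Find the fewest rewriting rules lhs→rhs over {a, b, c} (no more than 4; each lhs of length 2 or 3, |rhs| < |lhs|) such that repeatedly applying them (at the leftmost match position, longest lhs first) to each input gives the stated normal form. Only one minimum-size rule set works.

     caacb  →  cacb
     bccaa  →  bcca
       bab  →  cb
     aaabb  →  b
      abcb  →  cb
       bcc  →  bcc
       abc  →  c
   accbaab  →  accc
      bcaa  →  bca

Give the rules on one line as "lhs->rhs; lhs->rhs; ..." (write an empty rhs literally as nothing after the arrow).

aa->a; ab->; ba->c

  | caacb => cacb
  | bccaa => bcca
  | bab => cb
  | aaabb => aabb => abb => b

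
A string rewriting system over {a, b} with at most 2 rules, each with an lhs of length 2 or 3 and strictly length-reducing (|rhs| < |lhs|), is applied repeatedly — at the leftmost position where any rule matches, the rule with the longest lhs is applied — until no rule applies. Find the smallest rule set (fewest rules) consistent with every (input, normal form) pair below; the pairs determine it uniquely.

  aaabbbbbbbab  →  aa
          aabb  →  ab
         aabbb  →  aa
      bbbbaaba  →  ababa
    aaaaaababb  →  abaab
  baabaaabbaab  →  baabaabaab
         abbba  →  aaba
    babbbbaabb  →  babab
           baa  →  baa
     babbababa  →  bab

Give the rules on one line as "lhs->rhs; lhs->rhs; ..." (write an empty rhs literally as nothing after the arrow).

  | aaabbbbbbbab => abbbbbbbbab => aabbbbbbab => aaabbbbab => abbbbbab => aabbbab => aaabab => abbab => aaab => abb => aa
  | aabb => aaa => ab
  | aabbb => aaab => abb => aa
  | bbbbaaba => abbaaba => aaaaba => ababa

aaa->ab; bb->a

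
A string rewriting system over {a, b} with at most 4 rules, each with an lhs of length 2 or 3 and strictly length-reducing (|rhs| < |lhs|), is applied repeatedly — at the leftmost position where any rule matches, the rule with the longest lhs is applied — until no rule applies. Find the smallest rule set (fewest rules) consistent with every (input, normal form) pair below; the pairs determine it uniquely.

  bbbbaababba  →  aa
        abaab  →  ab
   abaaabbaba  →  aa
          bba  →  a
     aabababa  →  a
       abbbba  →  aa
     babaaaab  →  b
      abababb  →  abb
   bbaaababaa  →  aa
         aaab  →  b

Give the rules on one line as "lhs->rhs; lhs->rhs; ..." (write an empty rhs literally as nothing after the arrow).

  | bbbbaababba => bbbbabba => bbbabba => bbabba => babba => abba => aba => aa
  | abaab => ab
  | abaaabbaba => aabbaba => baba => aba => aa
  | bba => ba => a

aaa->; aab->; ba->a; baa->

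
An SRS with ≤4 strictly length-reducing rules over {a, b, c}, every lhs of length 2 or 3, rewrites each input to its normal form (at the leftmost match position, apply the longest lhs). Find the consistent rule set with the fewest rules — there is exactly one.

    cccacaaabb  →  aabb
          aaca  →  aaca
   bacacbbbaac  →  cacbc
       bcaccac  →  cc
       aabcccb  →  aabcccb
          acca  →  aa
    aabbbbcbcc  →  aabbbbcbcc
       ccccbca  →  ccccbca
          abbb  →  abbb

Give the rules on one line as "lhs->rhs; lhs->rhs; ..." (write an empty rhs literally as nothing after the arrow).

  | cccacaaabb => cacaaabb => caacabb => accabb => aabb
  | aaca
  | bacacbbbaac => cacbbbaac => cacbbac => cacbc
  | bcaccac => bcaac => bacc => cc

ba->; caa->ac; cca->a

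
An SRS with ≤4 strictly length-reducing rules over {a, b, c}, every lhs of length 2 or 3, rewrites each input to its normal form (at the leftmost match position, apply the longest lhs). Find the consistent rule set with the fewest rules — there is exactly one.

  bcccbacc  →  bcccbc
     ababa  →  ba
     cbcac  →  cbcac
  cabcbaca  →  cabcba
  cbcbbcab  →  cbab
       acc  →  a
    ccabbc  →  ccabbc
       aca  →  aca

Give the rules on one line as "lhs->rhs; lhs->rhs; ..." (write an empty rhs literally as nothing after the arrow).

  | bcccbacc => bcccbc
  | ababa => ba
  | cbcac
  | cabcbaca => cabcba

aba->; acc->a; bac->b; cbb->a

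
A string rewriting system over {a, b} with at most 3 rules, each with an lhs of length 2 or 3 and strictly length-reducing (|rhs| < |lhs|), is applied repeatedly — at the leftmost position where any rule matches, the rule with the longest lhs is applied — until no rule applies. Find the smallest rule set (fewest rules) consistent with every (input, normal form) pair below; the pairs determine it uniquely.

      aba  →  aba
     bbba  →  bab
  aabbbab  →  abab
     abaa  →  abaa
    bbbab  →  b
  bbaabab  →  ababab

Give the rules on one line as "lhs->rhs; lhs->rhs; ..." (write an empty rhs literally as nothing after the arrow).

abb->; bba->ab

  | aba
  | bbba => bab
  | aabbbab => abab
  | abaa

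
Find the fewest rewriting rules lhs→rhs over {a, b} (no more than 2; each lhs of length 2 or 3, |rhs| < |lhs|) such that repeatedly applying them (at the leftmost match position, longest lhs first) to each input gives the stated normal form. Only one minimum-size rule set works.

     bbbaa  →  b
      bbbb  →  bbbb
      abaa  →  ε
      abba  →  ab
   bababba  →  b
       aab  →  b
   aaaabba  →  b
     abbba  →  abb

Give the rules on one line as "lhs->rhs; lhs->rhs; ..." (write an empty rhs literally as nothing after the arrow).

  | bbbaa => bba => b
  | bbbb
  | abaa => aa => ε
  | abba => ab

aa->; ba->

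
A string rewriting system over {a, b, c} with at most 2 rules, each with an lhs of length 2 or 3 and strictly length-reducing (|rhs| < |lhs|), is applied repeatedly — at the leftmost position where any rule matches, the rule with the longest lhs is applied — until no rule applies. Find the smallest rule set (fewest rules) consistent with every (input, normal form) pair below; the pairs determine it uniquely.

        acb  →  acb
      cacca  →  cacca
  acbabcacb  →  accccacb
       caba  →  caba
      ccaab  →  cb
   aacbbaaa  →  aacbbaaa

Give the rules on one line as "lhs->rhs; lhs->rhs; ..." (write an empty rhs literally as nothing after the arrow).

bab->cc; caa->

  | acb
  | cacca
  | acbabcacb => accccacb
  | caba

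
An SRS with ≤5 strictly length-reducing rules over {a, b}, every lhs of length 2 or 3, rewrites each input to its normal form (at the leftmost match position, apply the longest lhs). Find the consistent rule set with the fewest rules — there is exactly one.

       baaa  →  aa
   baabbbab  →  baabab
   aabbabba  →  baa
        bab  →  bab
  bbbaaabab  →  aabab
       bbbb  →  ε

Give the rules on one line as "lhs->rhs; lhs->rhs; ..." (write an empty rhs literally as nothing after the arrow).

  | baaa => bba => aa
  | baabbbab => baabab
  | aabbabba => aaabba => babba => baa
  | bab

aaa->ba; abb->a; bb->; bba->aa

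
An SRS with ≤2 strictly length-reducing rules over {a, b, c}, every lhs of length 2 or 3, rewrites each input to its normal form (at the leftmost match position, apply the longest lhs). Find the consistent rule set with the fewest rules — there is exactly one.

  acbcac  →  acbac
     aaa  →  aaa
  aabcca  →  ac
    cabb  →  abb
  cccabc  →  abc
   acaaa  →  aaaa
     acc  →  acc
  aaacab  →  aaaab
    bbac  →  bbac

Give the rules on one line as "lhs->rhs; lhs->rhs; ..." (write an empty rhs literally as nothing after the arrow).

aba->c; ca->a

  | acbcac => acbac
  | aaa
  | aabcca => aabca => aaba => ac
  | cabb => abb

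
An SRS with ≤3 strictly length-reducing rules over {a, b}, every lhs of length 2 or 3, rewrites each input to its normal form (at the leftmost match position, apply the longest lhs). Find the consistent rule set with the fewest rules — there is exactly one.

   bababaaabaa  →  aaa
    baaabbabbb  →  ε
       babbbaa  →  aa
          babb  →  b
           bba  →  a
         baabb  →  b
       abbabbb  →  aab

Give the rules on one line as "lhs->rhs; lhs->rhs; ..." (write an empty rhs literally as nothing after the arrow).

  | bababaaabaa => bbabaaabaa => abaaabaa => abaabaa => ababaa => abbaa => aaa
  | baaabbabbb => baabbabbb => babbabbb => bbbabbb => babbb => bbbb => bb => ε
  | babbbaa => bbbbaa => bbaa => aa
  | babb => bbb => b

ba->b; bb->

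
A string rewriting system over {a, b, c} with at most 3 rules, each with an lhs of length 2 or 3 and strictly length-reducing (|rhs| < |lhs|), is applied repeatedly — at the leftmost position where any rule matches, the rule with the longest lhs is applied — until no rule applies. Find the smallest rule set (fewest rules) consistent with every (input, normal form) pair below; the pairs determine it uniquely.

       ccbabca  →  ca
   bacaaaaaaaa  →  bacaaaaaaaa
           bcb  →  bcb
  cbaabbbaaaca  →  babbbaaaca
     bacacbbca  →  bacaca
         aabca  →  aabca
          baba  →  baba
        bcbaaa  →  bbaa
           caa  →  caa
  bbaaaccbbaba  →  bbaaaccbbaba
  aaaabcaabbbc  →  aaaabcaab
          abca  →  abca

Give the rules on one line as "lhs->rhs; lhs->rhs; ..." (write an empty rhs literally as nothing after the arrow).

bbc->; cba->b

  | ccbabca => cbbca => ca
  | bacaaaaaaaa
  | bcb
  | cbaabbbaaaca => babbbaaaca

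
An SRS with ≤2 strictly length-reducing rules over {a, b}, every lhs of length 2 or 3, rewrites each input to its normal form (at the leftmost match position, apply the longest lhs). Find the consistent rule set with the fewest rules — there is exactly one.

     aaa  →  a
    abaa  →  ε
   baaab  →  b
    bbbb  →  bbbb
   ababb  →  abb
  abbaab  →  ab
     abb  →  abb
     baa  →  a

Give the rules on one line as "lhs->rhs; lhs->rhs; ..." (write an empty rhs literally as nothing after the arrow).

  | aaa => a
  | abaa => aa => ε
  | baaab => aab => b
  | bbbb

aa->; ba->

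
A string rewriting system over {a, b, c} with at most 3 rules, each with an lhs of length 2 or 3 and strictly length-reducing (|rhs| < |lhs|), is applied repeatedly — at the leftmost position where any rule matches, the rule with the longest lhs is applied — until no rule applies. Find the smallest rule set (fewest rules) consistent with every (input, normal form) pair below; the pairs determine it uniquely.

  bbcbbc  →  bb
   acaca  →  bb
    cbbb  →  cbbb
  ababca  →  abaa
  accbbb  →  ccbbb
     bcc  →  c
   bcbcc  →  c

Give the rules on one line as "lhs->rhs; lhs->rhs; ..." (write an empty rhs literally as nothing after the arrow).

  | bbcbbc => bbbc => bb
  | acaca => caca => cca => bb
  | cbbb
  | ababca => abaa

ac->c; bc->; cca->bb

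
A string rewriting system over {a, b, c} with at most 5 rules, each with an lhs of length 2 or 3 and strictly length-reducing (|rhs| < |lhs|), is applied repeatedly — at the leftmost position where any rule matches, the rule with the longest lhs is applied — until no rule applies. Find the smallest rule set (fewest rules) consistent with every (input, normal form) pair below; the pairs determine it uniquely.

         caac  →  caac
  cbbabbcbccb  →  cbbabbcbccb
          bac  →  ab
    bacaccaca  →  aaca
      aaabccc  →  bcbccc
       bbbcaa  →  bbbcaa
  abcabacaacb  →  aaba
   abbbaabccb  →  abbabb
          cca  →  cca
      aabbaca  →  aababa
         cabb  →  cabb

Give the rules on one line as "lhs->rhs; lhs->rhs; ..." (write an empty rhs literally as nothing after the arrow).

aaa->bc; abc->; acb->; bac->ab

  | caac
  | cbbabbcbccb
  | bac => ab
  | bacaccaca => abaccaca => aabcaca => aaca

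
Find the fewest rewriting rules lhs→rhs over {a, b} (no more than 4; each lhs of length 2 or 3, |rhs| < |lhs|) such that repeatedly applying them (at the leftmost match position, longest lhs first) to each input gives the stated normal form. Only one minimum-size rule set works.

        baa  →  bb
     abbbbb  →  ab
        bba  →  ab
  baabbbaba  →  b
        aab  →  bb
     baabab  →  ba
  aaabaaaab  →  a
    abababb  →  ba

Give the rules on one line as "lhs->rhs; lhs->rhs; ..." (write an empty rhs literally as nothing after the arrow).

  | baa => bb
  | abbbbb => abbb => ab
  | bba => ab
  | baabbbaba => bbbbbaba => bbbabba => babbba => baba => b

aa->b; aba->; abb->a; bba->ab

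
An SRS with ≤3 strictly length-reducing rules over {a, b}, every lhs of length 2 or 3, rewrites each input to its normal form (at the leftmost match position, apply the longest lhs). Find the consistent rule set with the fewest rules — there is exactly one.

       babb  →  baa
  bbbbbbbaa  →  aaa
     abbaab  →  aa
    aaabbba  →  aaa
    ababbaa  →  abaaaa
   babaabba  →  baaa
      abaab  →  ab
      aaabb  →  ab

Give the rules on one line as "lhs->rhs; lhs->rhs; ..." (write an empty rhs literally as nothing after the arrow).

aab->; bb->a

  | babb => baa
  | bbbbbbbaa => abbbbbaa => aabbbaa => bbaa => aaa
  | abbaab => aaaab => aa
  | aaabbba => abba => aaa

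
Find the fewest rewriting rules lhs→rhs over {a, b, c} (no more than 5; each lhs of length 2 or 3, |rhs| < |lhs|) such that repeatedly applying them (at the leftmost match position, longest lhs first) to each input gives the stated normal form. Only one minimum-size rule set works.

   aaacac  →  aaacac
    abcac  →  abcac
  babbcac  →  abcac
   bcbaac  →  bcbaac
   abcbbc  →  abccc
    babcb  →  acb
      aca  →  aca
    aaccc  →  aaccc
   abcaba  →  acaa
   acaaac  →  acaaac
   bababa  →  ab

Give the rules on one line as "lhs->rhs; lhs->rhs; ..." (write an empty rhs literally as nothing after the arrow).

  | aaacac
  | abcac
  | babbcac => abcac
  | bcbaac

aba->b; bab->a; bb->c; cab->ba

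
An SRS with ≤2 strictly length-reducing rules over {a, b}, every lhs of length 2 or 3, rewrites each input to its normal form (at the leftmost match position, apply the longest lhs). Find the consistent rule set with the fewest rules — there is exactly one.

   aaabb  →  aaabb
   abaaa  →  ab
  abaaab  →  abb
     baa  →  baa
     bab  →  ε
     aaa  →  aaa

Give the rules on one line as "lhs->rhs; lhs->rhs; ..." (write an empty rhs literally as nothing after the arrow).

  | aaabb
  | abaaa => abaa => aba => ab
  | abaaab => abaab => abab => abb
  | baa

aba->ab; bab->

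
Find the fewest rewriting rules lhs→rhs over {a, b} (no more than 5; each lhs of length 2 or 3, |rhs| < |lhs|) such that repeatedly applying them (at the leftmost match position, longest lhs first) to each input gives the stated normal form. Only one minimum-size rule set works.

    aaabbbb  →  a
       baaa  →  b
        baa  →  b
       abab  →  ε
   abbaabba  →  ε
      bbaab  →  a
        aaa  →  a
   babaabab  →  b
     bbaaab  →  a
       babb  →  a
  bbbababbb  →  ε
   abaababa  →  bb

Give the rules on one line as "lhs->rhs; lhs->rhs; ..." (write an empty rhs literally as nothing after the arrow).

  | aaabbbb => abbbb => bbb => a
  | baaa => baa => ba => b
  | baa => ba => b
  | abab => ab => ε

aa->; ab->; ba->b; bbb->a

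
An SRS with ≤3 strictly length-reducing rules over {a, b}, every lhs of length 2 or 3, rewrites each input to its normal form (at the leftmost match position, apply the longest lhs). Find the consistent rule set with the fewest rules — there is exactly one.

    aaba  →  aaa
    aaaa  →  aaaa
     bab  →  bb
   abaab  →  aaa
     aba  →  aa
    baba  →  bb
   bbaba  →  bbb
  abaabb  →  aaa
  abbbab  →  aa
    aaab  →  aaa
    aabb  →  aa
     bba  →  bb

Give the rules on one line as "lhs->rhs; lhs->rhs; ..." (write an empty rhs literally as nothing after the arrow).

ab->a; ba->b

  | aaba => aaa
  | aaaa
  | bab => bb
  | abaab => aaab => aaa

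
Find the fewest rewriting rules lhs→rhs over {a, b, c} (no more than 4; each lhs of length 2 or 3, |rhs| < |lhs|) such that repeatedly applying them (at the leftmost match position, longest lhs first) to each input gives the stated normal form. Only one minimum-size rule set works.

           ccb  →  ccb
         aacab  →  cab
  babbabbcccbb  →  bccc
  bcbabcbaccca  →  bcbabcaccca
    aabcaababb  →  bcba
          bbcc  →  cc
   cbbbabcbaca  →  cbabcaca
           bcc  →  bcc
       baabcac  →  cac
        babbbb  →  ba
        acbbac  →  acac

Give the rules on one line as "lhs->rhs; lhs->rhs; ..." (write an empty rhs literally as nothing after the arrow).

aa->; bac->ac; bb->

  | ccb
  | aacab => cab
  | babbabbcccbb => baabbcccbb => bbbcccbb => bcccbb => bccc
  | bcbabcbaccca => bcbabcaccca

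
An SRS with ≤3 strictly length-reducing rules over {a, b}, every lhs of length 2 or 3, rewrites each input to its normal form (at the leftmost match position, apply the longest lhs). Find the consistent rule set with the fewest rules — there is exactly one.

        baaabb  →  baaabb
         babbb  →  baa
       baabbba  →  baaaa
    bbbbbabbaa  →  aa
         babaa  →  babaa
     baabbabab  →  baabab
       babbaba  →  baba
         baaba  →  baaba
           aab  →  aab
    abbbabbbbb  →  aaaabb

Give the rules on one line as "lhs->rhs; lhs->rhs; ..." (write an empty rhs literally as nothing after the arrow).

bba->; bbb->a

  | baaabb
  | babbb => baa
  | baabbba => baaaa
  | bbbbbabbaa => abbabbaa => abbaa => aa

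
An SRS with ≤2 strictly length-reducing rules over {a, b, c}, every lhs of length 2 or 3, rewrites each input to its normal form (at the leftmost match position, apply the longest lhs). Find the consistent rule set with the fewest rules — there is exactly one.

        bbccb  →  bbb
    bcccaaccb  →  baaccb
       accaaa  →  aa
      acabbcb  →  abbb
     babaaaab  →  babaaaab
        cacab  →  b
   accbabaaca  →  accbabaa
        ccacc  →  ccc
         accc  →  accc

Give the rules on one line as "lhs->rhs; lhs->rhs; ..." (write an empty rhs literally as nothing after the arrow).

  | bbccb => bbcb => bbb
  | bcccaaccb => bccaaccb => bcaaccb => baaccb
  | accaaa => acaa => aa
  | acabbcb => abbcb => abbb

bc->b; ca->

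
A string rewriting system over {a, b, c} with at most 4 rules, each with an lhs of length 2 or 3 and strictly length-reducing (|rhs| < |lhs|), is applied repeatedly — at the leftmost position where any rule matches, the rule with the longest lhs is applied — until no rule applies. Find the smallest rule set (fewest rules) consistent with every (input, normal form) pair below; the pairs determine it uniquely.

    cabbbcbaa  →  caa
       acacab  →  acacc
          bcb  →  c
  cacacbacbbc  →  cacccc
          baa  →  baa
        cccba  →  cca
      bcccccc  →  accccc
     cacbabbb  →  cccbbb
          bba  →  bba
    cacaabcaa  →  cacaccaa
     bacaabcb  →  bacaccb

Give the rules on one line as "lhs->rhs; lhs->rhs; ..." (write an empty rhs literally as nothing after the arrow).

  | cabbbcbaa => ccbbcbaa => ccbaa => cbca => caa
  | acacab => acacc
  | bcb => ab => c
  | cacacbacbbc => cacabccbbc => caccccbbc => cacccc

ab->c; bbc->; bc->a; cba->bc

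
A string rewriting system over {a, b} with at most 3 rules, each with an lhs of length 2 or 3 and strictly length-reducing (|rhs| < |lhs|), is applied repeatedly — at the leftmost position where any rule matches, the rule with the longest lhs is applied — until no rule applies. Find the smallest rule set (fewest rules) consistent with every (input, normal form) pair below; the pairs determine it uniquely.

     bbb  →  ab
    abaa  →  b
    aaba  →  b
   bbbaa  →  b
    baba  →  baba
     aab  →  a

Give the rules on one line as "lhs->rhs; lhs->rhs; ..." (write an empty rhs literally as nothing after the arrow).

aa->b; bb->a

  | bbb => ab
  | abaa => abb => aa => b
  | aaba => bba => aa => b
  | bbbaa => abaa => abb => aa => b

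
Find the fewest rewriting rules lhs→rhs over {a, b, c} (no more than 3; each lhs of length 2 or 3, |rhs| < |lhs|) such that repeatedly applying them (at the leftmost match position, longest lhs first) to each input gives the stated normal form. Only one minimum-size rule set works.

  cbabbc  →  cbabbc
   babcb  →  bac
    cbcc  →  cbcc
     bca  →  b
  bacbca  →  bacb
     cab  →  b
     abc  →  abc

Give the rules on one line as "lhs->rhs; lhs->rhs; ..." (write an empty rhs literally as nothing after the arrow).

bcb->c; ca->

  | cbabbc
  | babcb => bac
  | cbcc
  | bca => b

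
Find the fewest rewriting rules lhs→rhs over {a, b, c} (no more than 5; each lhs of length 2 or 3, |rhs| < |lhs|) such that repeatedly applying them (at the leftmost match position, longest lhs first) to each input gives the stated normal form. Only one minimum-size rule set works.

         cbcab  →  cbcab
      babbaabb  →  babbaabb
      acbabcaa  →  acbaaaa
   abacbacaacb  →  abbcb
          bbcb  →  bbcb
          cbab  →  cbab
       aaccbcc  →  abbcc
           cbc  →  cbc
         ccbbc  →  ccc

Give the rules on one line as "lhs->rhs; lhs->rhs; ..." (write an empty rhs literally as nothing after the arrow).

abc->aa; aca->b; acc->b; cbb->c

  | cbcab
  | babbaabb
  | acbabcaa => acbaaaa
  | abacbacaacb => abacbbacb => abacacb => abbcb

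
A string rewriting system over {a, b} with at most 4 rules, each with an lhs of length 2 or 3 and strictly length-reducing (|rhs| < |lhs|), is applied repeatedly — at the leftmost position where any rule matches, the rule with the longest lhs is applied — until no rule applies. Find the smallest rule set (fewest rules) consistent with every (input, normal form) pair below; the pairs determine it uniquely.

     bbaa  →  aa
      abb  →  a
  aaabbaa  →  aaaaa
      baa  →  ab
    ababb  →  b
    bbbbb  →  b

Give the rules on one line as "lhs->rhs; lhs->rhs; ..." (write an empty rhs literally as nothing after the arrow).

aba->b; baa->ab; bb->

  | bbaa => aa
  | abb => a
  | aaabbaa => aaaaa
  | baa => ab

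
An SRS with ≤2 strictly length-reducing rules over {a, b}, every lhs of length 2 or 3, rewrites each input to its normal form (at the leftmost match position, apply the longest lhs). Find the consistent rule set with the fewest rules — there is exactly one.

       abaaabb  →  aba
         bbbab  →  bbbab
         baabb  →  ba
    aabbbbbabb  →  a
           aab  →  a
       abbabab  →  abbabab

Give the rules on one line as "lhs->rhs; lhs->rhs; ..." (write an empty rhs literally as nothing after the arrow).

aa->a; aab->aa

  | abaaabb => abaabb => abaab => abaa => aba
  | bbbab
  | baabb => baab => baa => ba
  | aabbbbbabb => aabbbbabb => aabbbabb => aabbabb => aababb => aaabb => aabb => aab => aa => a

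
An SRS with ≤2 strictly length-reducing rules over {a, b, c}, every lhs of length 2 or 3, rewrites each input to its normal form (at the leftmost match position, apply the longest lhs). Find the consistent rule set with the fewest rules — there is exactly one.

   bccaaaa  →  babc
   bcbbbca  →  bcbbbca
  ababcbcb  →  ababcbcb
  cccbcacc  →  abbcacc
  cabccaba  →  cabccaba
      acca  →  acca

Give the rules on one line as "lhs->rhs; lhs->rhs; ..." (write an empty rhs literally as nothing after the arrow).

  | bccaaaa => bcccaa => babaa => babc
  | bcbbbca
  | ababcbcb
  | cccbcacc => abbcacc

aa->c; ccc->ab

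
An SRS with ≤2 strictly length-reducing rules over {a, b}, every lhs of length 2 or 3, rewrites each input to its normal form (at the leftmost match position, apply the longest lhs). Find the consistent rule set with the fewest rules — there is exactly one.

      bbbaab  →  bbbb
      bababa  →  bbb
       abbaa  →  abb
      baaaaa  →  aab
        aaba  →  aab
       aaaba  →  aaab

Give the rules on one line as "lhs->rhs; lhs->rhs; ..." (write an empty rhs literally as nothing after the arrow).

ba->b; baa->ab

  | bbbaab => bbabb => bbbb
  | bababa => bbaba => bbba => bbb
  | abbaa => abab => abb
  | baaaaa => abaaa => aaba => aab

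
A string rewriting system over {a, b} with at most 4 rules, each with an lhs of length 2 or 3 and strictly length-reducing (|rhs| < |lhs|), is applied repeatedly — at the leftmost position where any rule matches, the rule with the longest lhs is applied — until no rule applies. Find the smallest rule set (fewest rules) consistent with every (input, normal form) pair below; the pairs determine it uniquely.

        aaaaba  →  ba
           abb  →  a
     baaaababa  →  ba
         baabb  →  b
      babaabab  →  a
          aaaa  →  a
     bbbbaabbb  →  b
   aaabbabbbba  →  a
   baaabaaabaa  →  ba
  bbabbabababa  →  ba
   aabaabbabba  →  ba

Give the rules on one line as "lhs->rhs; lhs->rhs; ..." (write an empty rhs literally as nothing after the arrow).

  | aaaaba => aaaba => aaba => aba => ba
  | abb => bb => a
  | baaaababa => baaababa => baababa => bababa => bbaba => aaba => aba => ba
  | baabb => babb => bbb => ab => b

aa->a; ab->b; bb->a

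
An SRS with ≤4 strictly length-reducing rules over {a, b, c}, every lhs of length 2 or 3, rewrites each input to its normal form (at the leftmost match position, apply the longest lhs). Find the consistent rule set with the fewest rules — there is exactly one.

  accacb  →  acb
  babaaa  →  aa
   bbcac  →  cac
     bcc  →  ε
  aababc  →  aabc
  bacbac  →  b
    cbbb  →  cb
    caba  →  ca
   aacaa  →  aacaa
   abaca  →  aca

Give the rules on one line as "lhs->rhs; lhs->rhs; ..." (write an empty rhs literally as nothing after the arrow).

  | accacb => abacb => acb
  | babaaa => baaa => aa
  | bbcac => cac
  | bcc => bb => ε

ba->; bb->; cc->b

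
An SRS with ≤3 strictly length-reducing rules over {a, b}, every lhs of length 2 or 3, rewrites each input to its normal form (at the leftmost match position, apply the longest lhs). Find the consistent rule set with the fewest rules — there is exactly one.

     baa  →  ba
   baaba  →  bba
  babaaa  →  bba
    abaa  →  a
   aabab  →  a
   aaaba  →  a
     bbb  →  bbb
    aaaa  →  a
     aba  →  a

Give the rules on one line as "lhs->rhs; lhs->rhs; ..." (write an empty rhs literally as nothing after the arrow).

  | baa => ba
  | baaba => baba => bba
  | babaaa => bbaaa => bbaa => bba
  | abaa => aaa => aa => a

aa->a; ab->a; bab->bb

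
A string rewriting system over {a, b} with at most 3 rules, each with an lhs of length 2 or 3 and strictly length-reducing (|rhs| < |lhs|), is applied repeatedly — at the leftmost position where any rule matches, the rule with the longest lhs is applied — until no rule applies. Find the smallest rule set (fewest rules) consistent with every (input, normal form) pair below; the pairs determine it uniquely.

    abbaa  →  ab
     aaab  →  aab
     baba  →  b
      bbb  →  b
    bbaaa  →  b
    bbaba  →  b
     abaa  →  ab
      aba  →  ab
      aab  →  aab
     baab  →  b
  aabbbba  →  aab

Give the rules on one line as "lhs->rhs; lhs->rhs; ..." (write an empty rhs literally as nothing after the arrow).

  | abbaa => abaa => aba => ab
  | aaab => aab
  | baba => bba => ba => b
  | bbb => bb => b

aaa->aa; ba->b; bb->b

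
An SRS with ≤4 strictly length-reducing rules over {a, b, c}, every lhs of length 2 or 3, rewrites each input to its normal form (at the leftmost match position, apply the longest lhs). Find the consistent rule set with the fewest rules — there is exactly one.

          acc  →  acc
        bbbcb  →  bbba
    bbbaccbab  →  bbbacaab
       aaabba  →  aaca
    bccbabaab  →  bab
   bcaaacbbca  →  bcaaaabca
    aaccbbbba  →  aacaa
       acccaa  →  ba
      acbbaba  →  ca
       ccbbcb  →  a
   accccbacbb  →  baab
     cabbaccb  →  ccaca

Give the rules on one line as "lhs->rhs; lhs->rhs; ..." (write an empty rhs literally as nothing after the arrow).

aba->b; abb->c; cb->a; ccc->b

  | acc
  | bbbcb => bbba
  | bbbaccbab => bbbacaab
  | aaabba => aaca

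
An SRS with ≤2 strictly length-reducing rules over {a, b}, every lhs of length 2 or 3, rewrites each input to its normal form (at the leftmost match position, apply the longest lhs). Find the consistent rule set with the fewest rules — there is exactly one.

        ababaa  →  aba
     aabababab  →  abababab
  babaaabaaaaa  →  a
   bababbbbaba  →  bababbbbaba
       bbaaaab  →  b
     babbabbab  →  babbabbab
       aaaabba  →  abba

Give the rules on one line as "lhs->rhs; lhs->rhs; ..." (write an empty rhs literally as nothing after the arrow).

  | ababaa => aba
  | aabababab => abababab
  | babaaabaaaaa => baabaaaaa => baaaaa => aaa => aa => a
  | bababbbbaba

aa->a; baa->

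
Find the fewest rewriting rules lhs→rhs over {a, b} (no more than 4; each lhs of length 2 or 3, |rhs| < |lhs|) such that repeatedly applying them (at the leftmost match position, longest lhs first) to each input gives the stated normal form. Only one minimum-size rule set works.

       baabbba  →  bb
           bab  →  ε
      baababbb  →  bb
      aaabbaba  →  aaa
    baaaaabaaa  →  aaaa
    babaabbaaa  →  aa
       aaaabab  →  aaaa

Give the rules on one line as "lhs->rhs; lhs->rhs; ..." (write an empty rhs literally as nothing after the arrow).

  | baabbba => bbba => bb
  | bab => ε
  | baababbb => babbb => bb
  | aaabbaba => aaaba => aaa

ba->; baa->; bab->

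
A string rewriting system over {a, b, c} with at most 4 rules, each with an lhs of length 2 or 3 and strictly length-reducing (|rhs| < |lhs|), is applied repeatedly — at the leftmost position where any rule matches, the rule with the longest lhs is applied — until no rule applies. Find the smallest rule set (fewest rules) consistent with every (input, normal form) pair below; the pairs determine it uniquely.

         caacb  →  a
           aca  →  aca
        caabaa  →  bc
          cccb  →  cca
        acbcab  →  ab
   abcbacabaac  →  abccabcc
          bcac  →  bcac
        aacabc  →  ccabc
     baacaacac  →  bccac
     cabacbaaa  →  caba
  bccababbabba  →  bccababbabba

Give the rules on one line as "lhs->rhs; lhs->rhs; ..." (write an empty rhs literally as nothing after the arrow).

  | caacb => cb => a
  | aca
  | caabaa => baa => bc
  | cccb => cca

aa->c; caa->; cb->a; cbc->ca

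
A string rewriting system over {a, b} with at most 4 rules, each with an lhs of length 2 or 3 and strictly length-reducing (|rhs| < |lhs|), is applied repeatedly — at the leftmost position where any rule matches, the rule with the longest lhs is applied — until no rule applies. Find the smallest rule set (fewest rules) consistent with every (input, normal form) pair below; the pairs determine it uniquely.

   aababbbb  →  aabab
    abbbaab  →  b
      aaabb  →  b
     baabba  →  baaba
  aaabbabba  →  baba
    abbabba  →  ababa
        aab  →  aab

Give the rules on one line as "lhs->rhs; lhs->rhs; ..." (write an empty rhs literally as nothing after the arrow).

aaa->; bb->b; bbb->

  | aababbbb => aabab
  | abbbaab => aaab => b
  | aaabb => bb => b
  | baabba => baaba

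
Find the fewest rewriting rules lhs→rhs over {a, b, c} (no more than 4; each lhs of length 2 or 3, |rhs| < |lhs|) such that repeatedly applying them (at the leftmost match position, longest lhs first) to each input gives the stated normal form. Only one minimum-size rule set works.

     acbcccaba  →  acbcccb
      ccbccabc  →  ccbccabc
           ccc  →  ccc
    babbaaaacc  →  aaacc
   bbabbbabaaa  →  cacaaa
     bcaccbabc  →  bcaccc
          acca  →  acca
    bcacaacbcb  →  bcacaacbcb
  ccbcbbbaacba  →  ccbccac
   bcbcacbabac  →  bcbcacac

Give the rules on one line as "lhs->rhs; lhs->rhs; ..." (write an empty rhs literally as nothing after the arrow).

  | acbcccaba => acbcccb
  | ccbccabc
  | ccc
  | babbaaaacc => baaaacc => aaacc

aba->b; ba->; bab->; bb->c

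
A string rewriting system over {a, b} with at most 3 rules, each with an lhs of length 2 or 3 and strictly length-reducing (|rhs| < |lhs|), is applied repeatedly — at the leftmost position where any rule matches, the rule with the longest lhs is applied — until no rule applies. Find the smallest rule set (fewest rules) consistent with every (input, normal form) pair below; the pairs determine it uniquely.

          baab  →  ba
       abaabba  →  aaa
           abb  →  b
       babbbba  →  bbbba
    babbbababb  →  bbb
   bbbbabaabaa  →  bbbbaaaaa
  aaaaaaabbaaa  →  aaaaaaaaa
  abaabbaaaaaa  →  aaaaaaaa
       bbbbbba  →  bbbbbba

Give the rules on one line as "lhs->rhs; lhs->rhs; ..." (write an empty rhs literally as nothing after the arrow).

  | baab => ba
  | abaabba => aaabba => aaba => aaa
  | abb => b
  | babbbba => bbbba

ab->; aba->aa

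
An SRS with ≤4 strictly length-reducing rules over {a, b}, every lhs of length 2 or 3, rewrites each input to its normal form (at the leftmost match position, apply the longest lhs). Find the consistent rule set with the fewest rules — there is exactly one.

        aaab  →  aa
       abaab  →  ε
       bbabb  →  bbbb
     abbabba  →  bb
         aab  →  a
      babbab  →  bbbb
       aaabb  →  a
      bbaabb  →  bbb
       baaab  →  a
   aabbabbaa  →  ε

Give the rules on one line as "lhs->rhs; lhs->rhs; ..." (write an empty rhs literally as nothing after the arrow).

  | aaab => aa
  | abaab => ab => ε
  | bbabb => bbbb
  | abbabba => babba => bbba => bb

ab->; aba->; ba->; bab->bb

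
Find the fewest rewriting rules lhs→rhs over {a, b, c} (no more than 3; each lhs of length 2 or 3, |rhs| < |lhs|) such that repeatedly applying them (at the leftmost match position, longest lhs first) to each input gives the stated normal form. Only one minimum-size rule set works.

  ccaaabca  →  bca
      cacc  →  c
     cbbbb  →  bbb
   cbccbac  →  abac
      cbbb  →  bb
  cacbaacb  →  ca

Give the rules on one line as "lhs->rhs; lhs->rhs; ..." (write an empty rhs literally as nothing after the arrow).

aa->; cb->; cc->a

  | ccaaabca => aaaabca => aabca => bca
  | cacc => caa => c
  | cbbbb => bbb
  | cbccbac => ccbac => abac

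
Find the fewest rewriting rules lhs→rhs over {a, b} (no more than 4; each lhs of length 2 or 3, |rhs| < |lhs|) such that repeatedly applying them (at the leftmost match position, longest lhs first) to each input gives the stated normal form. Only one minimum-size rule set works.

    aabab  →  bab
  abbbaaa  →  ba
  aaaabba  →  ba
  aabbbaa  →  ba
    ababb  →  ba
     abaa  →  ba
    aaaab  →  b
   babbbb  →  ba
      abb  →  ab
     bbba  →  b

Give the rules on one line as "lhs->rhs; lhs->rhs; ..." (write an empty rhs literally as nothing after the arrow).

aa->; aba->b; bb->b; bbb->ba

  | aabab => bab
  | abbbaaa => abaaaa => baaa => ba
  | aaaabba => aabba => bba => ba
  | aabbbaa => bbbaa => baaa => ba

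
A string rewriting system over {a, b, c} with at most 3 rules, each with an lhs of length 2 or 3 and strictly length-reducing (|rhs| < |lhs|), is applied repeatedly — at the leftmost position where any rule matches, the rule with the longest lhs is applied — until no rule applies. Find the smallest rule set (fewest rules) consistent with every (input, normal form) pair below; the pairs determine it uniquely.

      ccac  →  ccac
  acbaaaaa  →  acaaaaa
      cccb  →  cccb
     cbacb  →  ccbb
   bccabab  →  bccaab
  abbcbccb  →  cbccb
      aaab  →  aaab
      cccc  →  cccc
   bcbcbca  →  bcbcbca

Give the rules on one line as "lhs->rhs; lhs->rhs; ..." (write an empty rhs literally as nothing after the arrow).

abb->; ba->a; bac->cb

  | ccac
  | acbaaaaa => acaaaaa
  | cccb
  | cbacb => ccbb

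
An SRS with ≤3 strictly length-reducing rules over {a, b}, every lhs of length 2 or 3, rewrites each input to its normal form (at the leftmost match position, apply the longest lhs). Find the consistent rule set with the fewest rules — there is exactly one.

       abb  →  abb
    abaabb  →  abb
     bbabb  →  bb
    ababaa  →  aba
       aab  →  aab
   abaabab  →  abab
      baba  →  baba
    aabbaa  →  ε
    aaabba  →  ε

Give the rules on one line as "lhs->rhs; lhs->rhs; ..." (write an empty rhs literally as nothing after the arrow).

  | abb
  | abaabb => abb
  | bbabb => bb
  | ababaa => aba

aaa->; baa->; bba->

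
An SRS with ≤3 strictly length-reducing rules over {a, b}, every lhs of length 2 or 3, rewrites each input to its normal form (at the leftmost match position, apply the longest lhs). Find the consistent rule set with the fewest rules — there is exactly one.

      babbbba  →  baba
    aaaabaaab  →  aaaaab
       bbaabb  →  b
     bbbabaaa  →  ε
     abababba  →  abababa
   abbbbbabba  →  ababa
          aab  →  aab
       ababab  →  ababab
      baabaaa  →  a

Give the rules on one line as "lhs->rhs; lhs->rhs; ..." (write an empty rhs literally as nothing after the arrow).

  | babbbba => babbba => babba => baba
  | aaaabaaab => aaaaab
  | bbaabb => baabb => bb => b
  | bbbabaaa => bbabaaa => babaaa => baa => ε

baa->; bb->b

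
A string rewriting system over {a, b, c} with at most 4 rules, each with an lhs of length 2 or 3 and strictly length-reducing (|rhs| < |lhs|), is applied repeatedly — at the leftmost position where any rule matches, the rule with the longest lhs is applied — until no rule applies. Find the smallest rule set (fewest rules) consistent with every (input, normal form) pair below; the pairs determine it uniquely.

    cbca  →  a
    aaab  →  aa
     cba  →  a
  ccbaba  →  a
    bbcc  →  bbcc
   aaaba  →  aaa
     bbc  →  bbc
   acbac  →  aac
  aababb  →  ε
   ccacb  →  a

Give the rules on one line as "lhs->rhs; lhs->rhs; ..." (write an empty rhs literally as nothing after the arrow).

ab->; ca->a; cb->

  | cbca => ca => a
  | aaab => aa
  | cba => a
  | ccbaba => caba => aba => a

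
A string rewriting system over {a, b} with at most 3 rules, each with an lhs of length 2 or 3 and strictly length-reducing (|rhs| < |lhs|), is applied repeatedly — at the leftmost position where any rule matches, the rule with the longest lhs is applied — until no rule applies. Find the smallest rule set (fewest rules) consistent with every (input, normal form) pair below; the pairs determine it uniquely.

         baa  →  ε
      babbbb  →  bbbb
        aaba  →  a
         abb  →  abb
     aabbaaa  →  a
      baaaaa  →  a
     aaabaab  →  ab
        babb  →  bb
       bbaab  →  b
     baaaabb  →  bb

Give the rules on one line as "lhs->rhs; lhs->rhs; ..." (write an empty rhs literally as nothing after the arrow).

  | baa => aa => ε
  | babbbb => bbbb
  | aaba => ba => a
  | abb

aa->; ba->a; bab->b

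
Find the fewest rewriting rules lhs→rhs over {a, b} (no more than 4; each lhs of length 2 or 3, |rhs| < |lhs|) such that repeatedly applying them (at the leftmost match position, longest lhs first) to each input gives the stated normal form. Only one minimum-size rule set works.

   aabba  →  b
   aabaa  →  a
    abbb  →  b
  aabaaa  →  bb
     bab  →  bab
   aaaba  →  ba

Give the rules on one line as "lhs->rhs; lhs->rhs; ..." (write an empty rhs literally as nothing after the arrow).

  | aabba => bbba => aa => b
  | aabaa => bbaa => bbb => a
  | abbb => aa => b
  | aabaaa => bbaaa => bb

aa->b; aaa->; bbb->a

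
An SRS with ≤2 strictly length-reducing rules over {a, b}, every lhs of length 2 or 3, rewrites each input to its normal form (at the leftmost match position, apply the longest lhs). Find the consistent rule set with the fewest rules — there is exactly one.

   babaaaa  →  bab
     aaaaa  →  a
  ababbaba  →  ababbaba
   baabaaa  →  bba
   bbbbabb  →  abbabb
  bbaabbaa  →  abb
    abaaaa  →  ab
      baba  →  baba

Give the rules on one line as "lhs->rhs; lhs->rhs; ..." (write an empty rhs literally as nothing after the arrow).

aa->; bbb->ab

  | babaaaa => babaa => bab
  | aaaaa => aaa => a
  | ababbaba
  | baabaaa => bbaaa => bba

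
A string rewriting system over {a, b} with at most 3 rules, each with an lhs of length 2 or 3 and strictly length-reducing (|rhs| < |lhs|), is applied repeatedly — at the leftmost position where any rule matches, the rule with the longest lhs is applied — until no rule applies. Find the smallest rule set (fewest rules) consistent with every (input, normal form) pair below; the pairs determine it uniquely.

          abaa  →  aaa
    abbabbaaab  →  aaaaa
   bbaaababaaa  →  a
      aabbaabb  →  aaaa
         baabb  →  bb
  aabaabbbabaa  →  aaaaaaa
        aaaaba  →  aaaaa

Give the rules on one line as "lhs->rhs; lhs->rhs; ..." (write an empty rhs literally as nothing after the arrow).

  | abaa => aaa
  | abbabbaaab => ababbaaab => aabbaaab => aabaaab => aaaaab => aaaaa
  | bbaaababaaa => bababaaa => baabaaa => baaa => a
  | aabbaabb => aabaabb => aaaabb => aaaab => aaaa

ab->a; baa->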